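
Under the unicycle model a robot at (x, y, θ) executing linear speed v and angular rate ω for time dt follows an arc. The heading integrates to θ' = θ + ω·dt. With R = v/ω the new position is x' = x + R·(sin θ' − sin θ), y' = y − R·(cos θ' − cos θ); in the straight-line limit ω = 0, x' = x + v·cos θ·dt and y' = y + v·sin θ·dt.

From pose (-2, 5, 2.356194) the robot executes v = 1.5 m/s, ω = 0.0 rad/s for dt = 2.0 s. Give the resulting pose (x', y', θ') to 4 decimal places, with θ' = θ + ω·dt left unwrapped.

θ' = 2.3562 + 0.0·2.0 = 2.3562
ω = 0 → straight: x' = -2 + 1.5·cos(2.3562)·2.0 = -4.1213
y' = 5 + 1.5·sin(2.3562)·2.0 = 7.1213

(-4.1213, 7.1213, 2.3562)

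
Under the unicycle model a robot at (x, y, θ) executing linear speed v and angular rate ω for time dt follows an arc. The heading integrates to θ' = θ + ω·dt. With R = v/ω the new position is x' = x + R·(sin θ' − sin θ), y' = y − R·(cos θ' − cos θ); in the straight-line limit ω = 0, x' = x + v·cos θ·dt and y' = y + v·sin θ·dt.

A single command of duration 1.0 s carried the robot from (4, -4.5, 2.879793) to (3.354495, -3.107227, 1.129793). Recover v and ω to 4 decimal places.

Δθ = 1.129793 − 2.879793 = -1.750000
ω = Δθ/dt = -1.750000/1.0 = -1.7500
R = −Δy/(cos θ' − cos θ) = -1.0000
v = R·ω = -1.0000·-1.7500 = 1.7500

v = 1.7500, ω = -1.7500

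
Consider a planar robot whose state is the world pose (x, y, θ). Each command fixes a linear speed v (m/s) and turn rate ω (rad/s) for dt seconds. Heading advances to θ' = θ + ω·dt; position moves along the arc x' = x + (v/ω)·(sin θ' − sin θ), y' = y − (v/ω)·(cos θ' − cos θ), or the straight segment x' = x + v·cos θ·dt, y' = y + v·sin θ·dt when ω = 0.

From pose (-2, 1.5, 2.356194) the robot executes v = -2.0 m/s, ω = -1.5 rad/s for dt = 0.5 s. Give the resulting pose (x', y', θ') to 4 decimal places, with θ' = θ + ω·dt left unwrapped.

(-1.6103, 0.6044, 1.6062)

θ' = 2.3562 + -1.5·0.5 = 1.6062
R = v/ω = -2.0/-1.5 = 1.3333
x' = -2 + 1.3333·(sin 1.6062 − sin 2.3562) = -1.6103
y' = 1.5 − 1.3333·(cos 1.6062 − cos 2.3562) = 0.6044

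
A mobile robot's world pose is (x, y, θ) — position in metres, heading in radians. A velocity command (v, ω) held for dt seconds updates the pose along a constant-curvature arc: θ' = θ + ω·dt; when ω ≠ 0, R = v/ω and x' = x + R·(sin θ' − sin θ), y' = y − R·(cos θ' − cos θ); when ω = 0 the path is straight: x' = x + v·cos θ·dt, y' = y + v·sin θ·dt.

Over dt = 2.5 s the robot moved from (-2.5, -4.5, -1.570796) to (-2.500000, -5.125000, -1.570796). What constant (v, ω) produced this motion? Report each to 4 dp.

Δθ = -1.570796 − -1.570796 = 0.000000
ω = Δθ/dt = 0.000000/2.5 = 0.0000
ω = 0 → v = (Δx·cos θ + Δy·sin θ)/dt = 0.2500

v = 0.2500, ω = 0.0000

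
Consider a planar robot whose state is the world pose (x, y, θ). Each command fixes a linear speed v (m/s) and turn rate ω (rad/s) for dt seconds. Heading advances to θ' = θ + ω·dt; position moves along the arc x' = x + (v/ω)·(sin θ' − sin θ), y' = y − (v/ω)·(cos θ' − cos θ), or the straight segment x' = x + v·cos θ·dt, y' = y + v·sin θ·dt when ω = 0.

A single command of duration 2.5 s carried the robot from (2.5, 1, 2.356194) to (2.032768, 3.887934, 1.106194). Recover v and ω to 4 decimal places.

Δθ = 1.106194 − 2.356194 = -1.250000
ω = Δθ/dt = -1.250000/2.5 = -0.5000
R = −Δy/(cos θ' − cos θ) = -2.5000
v = R·ω = -2.5000·-0.5000 = 1.2500

v = 1.2500, ω = -0.5000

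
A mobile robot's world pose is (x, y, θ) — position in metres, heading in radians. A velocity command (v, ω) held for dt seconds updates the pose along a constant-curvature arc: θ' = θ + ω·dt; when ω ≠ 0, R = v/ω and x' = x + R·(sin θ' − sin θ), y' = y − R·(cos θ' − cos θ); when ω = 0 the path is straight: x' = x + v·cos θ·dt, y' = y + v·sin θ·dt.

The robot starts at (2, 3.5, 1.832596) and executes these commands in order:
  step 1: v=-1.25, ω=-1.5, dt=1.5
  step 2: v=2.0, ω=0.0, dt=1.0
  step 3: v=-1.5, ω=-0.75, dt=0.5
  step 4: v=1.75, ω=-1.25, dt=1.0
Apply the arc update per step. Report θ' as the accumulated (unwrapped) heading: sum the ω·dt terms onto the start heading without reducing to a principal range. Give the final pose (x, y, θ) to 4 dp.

(2.3225, 0.5167, -2.0424)

step 1: θ'=-0.4174 (R=0.8333) → pose (0.8572, 2.5225, -0.4174)
step 2: θ'=-0.4174 (straight) → pose (2.6855, 1.7118, -0.4174)
step 3: θ'=-0.7924 (R=2.0000) → pose (2.0722, 2.1358, -0.7924)
step 4: θ'=-2.0424 (R=-1.4000) → pose (2.3225, 0.5167, -2.0424)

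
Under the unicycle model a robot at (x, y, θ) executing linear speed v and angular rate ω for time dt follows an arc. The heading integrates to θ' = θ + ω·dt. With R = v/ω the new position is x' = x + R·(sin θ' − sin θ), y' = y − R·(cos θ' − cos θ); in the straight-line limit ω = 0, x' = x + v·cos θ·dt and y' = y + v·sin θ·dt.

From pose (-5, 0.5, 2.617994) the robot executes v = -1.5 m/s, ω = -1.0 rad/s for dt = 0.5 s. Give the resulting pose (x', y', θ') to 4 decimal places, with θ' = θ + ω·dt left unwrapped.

(-4.4690, -0.0186, 2.1180)

θ' = 2.6180 + -1.0·0.5 = 2.1180
R = v/ω = -1.5/-1.0 = 1.5000
x' = -5 + 1.5000·(sin 2.1180 − sin 2.6180) = -4.4690
y' = 0.5 − 1.5000·(cos 2.1180 − cos 2.6180) = -0.0186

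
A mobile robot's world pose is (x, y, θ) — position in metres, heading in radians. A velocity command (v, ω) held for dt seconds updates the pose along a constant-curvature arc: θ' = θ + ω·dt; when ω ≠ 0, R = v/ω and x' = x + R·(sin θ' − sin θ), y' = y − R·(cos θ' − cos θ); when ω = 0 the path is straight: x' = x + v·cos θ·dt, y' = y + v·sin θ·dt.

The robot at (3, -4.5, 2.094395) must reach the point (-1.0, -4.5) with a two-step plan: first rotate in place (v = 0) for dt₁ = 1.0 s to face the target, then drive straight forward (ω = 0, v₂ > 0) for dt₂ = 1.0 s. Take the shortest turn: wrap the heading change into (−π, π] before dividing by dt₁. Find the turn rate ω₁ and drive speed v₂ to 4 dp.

ω₁ = 1.0472, v₂ = 4.0000

heading to target = atan2(-4.5−-4.5, -1−3) = 3.1416
Δθ = wrap(3.1416 − 2.0944) = 1.0472; ω₁ = Δθ/dt₁ = 1.0472
distance = √((-1−3)² + (-4.5−-4.5)²) = 4.0000; v₂ = distance/dt₂ = 4.0000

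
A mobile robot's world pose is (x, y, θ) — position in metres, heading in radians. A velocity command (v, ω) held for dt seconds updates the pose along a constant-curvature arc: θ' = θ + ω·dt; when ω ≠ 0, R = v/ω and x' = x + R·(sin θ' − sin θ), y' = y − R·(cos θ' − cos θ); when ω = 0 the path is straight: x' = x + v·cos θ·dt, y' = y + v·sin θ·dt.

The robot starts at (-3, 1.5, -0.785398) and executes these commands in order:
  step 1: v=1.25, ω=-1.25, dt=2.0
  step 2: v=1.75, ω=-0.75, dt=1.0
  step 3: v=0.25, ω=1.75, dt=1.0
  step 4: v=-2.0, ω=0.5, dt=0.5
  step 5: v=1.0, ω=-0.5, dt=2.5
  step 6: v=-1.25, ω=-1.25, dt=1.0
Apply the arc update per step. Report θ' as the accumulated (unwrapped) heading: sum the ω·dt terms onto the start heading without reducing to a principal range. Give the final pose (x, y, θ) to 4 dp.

(-6.2330, -0.4130, -4.5354)

step 1: θ'=-3.2854 (R=-1.0000) → pose (-3.8504, -0.1968, -3.2854)
step 2: θ'=-4.0354 (R=-2.3333) → pose (-5.3348, 0.6507, -4.0354)
step 3: θ'=-2.2854 (R=0.1429) → pose (-5.5540, 0.6549, -2.2854)
step 4: θ'=-2.0354 (R=-4.0000) → pose (-4.9994, 1.4839, -2.0354)
step 5: θ'=-3.2854 (R=-2.0000) → pose (-7.0741, 0.4006, -3.2854)
step 6: θ'=-4.5354 (R=1.0000) → pose (-6.2330, -0.4130, -4.5354)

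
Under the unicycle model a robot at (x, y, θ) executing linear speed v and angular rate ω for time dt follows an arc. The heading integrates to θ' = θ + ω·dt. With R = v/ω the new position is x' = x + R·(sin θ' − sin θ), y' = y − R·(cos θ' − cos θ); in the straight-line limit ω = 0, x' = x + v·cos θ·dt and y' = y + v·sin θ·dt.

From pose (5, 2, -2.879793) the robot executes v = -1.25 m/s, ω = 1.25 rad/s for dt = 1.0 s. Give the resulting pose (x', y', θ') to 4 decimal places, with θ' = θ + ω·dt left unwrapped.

(5.7394, 2.9070, -1.6298)

θ' = -2.8798 + 1.25·1.0 = -1.6298
R = v/ω = -1.25/1.25 = -1.0000
x' = 5 + -1.0000·(sin -1.6298 − sin -2.8798) = 5.7394
y' = 2 − -1.0000·(cos -1.6298 − cos -2.8798) = 2.9070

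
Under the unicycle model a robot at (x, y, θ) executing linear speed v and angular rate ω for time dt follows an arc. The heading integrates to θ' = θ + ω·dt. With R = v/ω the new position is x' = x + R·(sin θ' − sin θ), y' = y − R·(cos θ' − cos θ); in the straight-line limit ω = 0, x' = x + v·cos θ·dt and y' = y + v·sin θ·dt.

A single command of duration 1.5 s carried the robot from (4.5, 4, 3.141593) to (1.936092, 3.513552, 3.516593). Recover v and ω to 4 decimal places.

Δθ = 3.516593 − 3.141593 = 0.375000
ω = Δθ/dt = 0.375000/1.5 = 0.2500
R = Δx/(sin θ' − sin θ) = 7.0000
v = R·ω = 7.0000·0.2500 = 1.7500

v = 1.7500, ω = 0.2500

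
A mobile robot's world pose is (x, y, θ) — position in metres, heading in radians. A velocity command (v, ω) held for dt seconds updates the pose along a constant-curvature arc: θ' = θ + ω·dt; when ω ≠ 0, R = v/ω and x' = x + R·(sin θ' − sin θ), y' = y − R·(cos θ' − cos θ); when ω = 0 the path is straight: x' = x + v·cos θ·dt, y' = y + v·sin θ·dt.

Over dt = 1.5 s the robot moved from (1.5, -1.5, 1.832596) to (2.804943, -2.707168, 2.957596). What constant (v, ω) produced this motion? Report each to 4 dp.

v = -1.2500, ω = 0.7500

Δθ = 2.957596 − 1.832596 = 1.125000
ω = Δθ/dt = 1.125000/1.5 = 0.7500
R = Δx/(sin θ' − sin θ) = -1.6667
v = R·ω = -1.6667·0.7500 = -1.2500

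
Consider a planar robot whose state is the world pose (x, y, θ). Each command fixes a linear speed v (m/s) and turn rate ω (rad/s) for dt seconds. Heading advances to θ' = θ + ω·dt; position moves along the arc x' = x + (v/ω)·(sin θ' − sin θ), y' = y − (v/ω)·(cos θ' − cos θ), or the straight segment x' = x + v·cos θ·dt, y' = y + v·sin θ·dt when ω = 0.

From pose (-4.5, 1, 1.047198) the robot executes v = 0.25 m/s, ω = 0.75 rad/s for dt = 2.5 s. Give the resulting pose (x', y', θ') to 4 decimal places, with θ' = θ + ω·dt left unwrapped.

(-4.7161, 1.4920, 2.9222)

θ' = 1.0472 + 0.75·2.5 = 2.9222
R = v/ω = 0.25/0.75 = 0.3333
x' = -4.5 + 0.3333·(sin 2.9222 − sin 1.0472) = -4.7161
y' = 1 − 0.3333·(cos 2.9222 − cos 1.0472) = 1.4920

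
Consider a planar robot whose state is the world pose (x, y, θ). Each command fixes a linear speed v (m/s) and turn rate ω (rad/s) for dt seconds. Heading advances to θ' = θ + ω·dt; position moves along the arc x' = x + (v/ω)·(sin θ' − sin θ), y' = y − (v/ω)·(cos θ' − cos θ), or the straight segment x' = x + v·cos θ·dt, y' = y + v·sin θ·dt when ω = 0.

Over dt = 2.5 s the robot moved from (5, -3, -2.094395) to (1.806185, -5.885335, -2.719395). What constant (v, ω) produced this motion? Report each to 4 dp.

Δθ = -2.719395 − -2.094395 = -0.625000
ω = Δθ/dt = -0.625000/2.5 = -0.2500
R = Δx/(sin θ' − sin θ) = -7.0000
v = R·ω = -7.0000·-0.2500 = 1.7500

v = 1.7500, ω = -0.2500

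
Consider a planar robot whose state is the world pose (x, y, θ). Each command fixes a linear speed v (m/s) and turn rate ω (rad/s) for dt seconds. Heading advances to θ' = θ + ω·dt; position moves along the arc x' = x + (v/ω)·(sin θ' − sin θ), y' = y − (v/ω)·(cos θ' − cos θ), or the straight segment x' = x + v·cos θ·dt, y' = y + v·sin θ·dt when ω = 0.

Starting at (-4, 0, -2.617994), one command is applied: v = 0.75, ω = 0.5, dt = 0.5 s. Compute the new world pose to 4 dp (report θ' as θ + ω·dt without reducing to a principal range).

θ' = -2.6180 + 0.5·0.5 = -2.3680
R = v/ω = 0.75/0.5 = 1.5000
x' = -4 + 1.5000·(sin -2.3680 − sin -2.6180) = -4.2981
y' = 0 − 1.5000·(cos -2.3680 − cos -2.6180) = -0.2259

(-4.2981, -0.2259, -2.3680)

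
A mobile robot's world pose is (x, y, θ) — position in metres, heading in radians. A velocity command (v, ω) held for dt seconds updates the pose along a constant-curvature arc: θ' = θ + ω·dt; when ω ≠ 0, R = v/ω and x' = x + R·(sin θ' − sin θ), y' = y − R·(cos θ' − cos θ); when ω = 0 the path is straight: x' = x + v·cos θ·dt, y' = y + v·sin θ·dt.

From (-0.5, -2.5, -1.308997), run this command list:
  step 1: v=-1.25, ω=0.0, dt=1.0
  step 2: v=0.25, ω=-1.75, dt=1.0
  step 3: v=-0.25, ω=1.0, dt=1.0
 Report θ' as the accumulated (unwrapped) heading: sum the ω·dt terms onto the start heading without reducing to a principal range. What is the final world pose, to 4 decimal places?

(-0.7496, -1.3400, -2.0590)

step 1: θ'=-1.3090 (straight) → pose (-0.8235, -1.2926, -1.3090)
step 2: θ'=-3.0590 (R=-0.1429) → pose (-0.9497, -1.4719, -3.0590)
step 3: θ'=-2.0590 (R=-0.2500) → pose (-0.7496, -1.3400, -2.0590)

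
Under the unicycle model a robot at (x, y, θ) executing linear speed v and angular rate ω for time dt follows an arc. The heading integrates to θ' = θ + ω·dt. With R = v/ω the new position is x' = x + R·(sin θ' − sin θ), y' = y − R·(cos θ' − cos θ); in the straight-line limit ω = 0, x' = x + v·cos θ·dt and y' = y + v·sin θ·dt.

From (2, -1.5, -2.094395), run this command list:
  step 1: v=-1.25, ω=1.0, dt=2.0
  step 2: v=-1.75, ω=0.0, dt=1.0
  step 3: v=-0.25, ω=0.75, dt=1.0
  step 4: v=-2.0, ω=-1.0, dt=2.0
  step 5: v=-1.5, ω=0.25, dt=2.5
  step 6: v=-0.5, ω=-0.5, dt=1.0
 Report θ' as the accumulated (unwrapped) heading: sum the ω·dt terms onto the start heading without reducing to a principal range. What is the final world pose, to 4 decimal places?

step 1: θ'=-0.0944 (R=-1.2500) → pose (1.0353, 0.3694, -0.0944)
step 2: θ'=-0.0944 (straight) → pose (-0.7069, 0.5344, -0.0944)
step 3: θ'=0.6556 (R=-0.3333) → pose (-0.9416, 0.4668, 0.6556)
step 4: θ'=-1.3444 (R=2.0000) → pose (-4.1098, 1.6032, -1.3444)
step 5: θ'=-0.7194 (R=-6.0000) → pose (-6.0031, 4.7696, -0.7194)
step 6: θ'=-1.2194 (R=1.0000) → pose (-6.2831, 5.1776, -1.2194)

(-6.2831, 5.1776, -1.2194)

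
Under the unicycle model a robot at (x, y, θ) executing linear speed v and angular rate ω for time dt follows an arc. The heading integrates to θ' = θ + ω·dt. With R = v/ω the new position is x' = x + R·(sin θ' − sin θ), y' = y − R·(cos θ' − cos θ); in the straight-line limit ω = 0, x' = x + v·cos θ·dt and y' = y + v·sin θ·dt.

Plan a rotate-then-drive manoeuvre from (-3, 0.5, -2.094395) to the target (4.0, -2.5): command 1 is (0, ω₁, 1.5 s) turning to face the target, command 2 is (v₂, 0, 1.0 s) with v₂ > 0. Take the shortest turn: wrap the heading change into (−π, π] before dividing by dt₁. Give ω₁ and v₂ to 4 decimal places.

ω₁ = 1.1263, v₂ = 7.6158

heading to target = atan2(-2.5−0.5, 4−-3) = -0.4049
Δθ = wrap(-0.4049 − -2.0944) = 1.6895; ω₁ = Δθ/dt₁ = 1.1263
distance = √((4−-3)² + (-2.5−0.5)²) = 7.6158; v₂ = distance/dt₂ = 7.6158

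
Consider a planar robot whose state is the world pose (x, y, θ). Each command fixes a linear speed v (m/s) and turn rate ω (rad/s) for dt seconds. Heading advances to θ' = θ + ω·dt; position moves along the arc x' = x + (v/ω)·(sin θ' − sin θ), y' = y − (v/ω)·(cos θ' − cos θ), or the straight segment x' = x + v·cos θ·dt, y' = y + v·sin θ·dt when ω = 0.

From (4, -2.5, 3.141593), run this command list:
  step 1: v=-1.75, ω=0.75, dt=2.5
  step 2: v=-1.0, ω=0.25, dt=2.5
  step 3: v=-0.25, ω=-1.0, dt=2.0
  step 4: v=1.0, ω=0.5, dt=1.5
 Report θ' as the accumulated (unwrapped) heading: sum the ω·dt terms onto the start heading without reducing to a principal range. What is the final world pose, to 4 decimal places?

(3.8944, 1.8338, 4.3916)

step 1: θ'=5.0166 (R=-2.3333) → pose (6.2262, 0.5322, 5.0166)
step 2: θ'=5.6416 (R=-4.0000) → pose (4.8037, 2.5387, 5.6416)
step 3: θ'=3.6416 (R=0.2500) → pose (4.8335, 2.9584, 3.6416)
step 4: θ'=4.3916 (R=2.0000) → pose (3.8944, 1.8338, 4.3916)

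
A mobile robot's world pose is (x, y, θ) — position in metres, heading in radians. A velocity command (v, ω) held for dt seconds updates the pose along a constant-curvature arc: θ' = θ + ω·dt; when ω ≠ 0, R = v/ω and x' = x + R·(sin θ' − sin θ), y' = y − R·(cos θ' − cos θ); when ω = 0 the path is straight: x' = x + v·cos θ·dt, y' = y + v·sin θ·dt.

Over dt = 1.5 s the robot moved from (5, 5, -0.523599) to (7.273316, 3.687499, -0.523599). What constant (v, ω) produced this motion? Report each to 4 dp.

Δθ = -0.523599 − -0.523599 = 0.000000
ω = Δθ/dt = 0.000000/1.5 = 0.0000
ω = 0 → v = (Δx·cos θ + Δy·sin θ)/dt = 1.7500

v = 1.7500, ω = 0.0000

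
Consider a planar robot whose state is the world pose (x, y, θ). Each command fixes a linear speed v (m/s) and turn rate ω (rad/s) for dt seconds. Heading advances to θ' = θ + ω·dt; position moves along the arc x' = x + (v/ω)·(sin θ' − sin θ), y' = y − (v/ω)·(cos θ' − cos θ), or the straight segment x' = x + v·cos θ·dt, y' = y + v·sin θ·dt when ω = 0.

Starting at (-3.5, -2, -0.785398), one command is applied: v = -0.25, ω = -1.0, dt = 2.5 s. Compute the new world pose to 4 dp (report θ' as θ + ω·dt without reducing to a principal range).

θ' = -0.7854 + -1.0·2.5 = -3.2854
R = v/ω = -0.25/-1.0 = 0.2500
x' = -3.5 + 0.2500·(sin -3.2854 − sin -0.7854) = -3.2874
y' = -2 − 0.2500·(cos -3.2854 − cos -0.7854) = -1.5758

(-3.2874, -1.5758, -3.2854)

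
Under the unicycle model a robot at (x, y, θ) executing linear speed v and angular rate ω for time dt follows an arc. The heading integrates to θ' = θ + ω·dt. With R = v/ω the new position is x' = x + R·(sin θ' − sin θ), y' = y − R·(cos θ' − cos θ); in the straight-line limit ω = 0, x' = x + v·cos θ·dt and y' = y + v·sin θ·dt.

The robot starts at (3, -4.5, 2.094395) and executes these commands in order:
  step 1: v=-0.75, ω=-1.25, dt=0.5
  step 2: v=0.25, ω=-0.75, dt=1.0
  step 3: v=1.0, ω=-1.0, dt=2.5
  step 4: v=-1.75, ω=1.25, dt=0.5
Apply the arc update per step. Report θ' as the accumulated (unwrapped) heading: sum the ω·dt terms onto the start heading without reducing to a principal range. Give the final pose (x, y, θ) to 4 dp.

step 1: θ'=1.4694 (R=0.6000) → pose (3.0773, -4.8607, 1.4694)
step 2: θ'=0.7194 (R=-0.3333) → pose (3.1893, -4.6437, 0.7194)
step 3: θ'=-1.7806 (R=-1.0000) → pose (4.8263, -5.6042, -1.7806)
step 4: θ'=-1.1556 (R=-1.4000) → pose (4.7380, -4.7479, -1.1556)

(4.7380, -4.7479, -1.1556)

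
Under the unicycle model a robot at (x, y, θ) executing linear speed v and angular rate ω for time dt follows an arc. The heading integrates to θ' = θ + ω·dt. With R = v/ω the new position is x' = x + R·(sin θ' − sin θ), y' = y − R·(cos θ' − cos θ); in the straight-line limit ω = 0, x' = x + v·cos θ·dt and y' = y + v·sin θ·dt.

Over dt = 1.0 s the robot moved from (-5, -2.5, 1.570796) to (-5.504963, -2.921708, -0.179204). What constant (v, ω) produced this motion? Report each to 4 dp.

Δθ = -0.179204 − 1.570796 = -1.750000
ω = Δθ/dt = -1.750000/1.0 = -1.7500
R = Δx/(sin θ' − sin θ) = 0.4286
v = R·ω = 0.4286·-1.7500 = -0.7500

v = -0.7500, ω = -1.7500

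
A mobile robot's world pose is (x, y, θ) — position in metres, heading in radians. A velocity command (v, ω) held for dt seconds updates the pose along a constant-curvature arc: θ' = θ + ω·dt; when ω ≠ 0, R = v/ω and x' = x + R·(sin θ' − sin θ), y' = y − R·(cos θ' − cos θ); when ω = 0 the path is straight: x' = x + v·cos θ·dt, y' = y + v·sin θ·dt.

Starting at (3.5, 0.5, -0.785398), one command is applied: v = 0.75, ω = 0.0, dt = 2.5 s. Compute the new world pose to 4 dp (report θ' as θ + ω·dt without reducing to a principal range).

θ' = -0.7854 + 0.0·2.5 = -0.7854
ω = 0 → straight: x' = 3.5 + 0.75·cos(-0.7854)·2.5 = 4.8258
y' = 0.5 + 0.75·sin(-0.7854)·2.5 = -0.8258

(4.8258, -0.8258, -0.7854)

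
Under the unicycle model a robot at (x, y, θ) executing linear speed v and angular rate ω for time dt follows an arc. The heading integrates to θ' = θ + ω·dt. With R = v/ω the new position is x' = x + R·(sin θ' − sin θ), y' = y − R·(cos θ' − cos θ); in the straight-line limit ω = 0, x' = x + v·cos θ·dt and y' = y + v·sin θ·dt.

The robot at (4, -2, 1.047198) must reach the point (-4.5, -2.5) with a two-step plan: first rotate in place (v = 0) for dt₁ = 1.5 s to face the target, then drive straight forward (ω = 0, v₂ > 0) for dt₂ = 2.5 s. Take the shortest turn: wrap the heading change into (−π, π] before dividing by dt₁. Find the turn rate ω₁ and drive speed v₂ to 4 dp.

ω₁ = 1.4354, v₂ = 3.4059

heading to target = atan2(-2.5−-2, -4.5−4) = -3.0828
Δθ = wrap(-3.0828 − 1.0472) = 2.1532; ω₁ = Δθ/dt₁ = 1.4354
distance = √((-4.5−4)² + (-2.5−-2)²) = 8.5147; v₂ = distance/dt₂ = 3.4059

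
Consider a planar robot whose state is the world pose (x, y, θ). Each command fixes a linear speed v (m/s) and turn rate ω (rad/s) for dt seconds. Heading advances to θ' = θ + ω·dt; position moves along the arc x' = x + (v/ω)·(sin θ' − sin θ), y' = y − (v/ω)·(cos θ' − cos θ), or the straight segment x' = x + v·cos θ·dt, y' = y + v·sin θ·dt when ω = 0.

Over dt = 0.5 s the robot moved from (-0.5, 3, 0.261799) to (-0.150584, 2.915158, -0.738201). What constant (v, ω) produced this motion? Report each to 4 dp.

Δθ = -0.738201 − 0.261799 = -1.000000
ω = Δθ/dt = -1.000000/0.5 = -2.0000
R = Δx/(sin θ' − sin θ) = -0.3750
v = R·ω = -0.3750·-2.0000 = 0.7500

v = 0.7500, ω = -2.0000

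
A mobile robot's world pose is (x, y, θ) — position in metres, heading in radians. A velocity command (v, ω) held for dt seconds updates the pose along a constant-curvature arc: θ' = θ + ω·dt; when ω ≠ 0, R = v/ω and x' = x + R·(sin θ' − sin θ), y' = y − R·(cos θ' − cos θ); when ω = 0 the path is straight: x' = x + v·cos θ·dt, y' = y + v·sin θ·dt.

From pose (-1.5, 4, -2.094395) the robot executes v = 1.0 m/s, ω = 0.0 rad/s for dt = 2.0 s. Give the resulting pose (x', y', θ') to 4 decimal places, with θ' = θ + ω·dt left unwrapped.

θ' = -2.0944 + 0.0·2.0 = -2.0944
ω = 0 → straight: x' = -1.5 + 1.0·cos(-2.0944)·2.0 = -2.5000
y' = 4 + 1.0·sin(-2.0944)·2.0 = 2.2679

(-2.5000, 2.2679, -2.0944)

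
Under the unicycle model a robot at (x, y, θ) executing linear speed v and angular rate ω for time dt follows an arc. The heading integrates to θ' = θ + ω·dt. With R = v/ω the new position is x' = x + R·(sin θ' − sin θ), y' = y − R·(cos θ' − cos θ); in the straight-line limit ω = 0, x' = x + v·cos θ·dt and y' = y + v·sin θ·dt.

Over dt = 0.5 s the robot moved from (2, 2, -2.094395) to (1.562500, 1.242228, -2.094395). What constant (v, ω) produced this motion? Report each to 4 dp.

v = 1.7500, ω = 0.0000

Δθ = -2.094395 − -2.094395 = 0.000000
ω = Δθ/dt = 0.000000/0.5 = 0.0000
ω = 0 → v = (Δx·cos θ + Δy·sin θ)/dt = 1.7500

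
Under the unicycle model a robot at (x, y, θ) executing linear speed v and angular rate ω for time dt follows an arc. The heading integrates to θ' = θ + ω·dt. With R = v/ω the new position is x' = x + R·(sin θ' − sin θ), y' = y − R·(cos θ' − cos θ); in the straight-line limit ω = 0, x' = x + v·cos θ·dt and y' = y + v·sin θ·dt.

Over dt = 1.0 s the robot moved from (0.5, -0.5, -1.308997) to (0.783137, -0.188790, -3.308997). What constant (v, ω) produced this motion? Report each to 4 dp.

v = -0.5000, ω = -2.0000

Δθ = -3.308997 − -1.308997 = -2.000000
ω = Δθ/dt = -2.000000/1.0 = -2.0000
R = −Δy/(cos θ' − cos θ) = 0.2500
v = R·ω = 0.2500·-2.0000 = -0.5000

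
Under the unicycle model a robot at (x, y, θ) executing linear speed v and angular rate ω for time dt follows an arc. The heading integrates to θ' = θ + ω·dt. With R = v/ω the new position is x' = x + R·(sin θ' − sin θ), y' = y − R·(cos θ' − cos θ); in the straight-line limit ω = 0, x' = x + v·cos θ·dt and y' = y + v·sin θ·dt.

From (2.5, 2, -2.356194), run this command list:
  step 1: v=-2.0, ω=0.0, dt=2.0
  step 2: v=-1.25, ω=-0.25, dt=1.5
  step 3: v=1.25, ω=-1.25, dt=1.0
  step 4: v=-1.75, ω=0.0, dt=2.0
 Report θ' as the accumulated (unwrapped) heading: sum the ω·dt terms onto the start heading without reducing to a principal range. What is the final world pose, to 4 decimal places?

step 1: θ'=-2.3562 (straight) → pose (5.3284, 4.8284, -2.3562)
step 2: θ'=-2.7312 (R=5.0000) → pose (6.8691, 5.8777, -2.7312)
step 3: θ'=-3.9812 (R=-1.0000) → pose (5.7257, 6.1269, -3.9812)
step 4: θ'=-3.9812 (straight) → pose (8.0629, 3.5216, -3.9812)

(8.0629, 3.5216, -3.9812)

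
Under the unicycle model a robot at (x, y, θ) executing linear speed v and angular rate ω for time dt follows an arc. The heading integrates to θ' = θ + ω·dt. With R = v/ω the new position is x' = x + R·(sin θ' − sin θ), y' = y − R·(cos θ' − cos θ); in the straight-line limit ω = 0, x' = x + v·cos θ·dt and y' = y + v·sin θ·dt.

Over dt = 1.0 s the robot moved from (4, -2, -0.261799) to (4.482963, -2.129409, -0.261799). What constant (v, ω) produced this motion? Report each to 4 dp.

Δθ = -0.261799 − -0.261799 = 0.000000
ω = Δθ/dt = 0.000000/1.0 = 0.0000
ω = 0 → v = (Δx·cos θ + Δy·sin θ)/dt = 0.5000

v = 0.5000, ω = 0.0000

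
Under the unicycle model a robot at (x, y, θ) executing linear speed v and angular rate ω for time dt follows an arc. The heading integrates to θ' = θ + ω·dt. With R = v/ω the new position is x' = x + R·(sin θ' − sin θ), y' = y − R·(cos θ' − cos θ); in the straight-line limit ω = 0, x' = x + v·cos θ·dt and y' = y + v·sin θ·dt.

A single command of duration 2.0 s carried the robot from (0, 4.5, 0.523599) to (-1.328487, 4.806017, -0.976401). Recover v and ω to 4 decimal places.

v = -0.7500, ω = -0.7500

Δθ = -0.976401 − 0.523599 = -1.500000
ω = Δθ/dt = -1.500000/2.0 = -0.7500
R = Δx/(sin θ' − sin θ) = 1.0000
v = R·ω = 1.0000·-0.7500 = -0.7500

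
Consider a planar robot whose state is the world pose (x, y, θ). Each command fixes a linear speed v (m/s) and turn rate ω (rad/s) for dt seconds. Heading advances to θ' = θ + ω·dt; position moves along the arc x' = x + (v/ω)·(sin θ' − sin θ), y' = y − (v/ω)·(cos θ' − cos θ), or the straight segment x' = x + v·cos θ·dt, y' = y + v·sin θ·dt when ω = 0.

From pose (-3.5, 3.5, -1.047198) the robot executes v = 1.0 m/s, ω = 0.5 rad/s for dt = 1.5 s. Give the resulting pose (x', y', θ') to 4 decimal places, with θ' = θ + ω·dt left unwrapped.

(-2.3536, 2.5877, -0.2972)

θ' = -1.0472 + 0.5·1.5 = -0.2972
R = v/ω = 1.0/0.5 = 2.0000
x' = -3.5 + 2.0000·(sin -0.2972 − sin -1.0472) = -2.3536
y' = 3.5 − 2.0000·(cos -0.2972 − cos -1.0472) = 2.5877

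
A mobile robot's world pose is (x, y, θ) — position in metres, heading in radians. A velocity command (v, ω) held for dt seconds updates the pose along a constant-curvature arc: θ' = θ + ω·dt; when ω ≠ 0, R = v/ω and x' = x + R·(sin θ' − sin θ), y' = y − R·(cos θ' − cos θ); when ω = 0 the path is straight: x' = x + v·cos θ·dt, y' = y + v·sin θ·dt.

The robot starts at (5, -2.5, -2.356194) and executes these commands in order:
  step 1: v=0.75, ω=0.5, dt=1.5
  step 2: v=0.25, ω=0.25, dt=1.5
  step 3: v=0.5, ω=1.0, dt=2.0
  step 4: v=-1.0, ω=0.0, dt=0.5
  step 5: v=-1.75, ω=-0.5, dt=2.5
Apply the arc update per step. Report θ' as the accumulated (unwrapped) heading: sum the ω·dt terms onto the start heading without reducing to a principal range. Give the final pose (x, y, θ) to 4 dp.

(1.0244, -5.0035, -0.4812)

step 1: θ'=-1.6062 (R=1.5000) → pose (4.5616, -3.5076, -1.6062)
step 2: θ'=-1.2312 (R=1.0000) → pose (4.6181, -3.8761, -1.2312)
step 3: θ'=0.7688 (R=0.5000) → pose (5.4372, -4.0689, 0.7688)
step 4: θ'=0.7688 (straight) → pose (5.0778, -4.4165, 0.7688)
step 5: θ'=-0.4812 (R=3.5000) → pose (1.0244, -5.0035, -0.4812)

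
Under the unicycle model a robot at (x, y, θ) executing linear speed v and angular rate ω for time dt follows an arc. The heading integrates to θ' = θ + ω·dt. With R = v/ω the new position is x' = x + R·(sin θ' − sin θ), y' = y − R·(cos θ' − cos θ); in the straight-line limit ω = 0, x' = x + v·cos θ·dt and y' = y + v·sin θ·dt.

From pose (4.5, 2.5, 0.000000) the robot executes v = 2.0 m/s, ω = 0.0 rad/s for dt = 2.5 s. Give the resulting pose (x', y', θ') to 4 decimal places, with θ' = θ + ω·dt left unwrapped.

(9.5000, 2.5000, 0.0000)

θ' = 0.0000 + 0.0·2.5 = 0.0000
ω = 0 → straight: x' = 4.5 + 2.0·cos(0.0000)·2.5 = 9.5000
y' = 2.5 + 2.0·sin(0.0000)·2.5 = 2.5000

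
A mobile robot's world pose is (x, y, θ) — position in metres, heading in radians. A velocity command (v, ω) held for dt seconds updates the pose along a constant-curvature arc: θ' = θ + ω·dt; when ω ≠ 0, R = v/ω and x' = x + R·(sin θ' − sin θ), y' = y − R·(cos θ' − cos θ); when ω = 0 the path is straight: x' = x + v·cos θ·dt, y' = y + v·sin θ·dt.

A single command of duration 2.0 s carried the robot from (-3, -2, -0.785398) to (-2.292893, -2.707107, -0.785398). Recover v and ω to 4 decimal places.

v = 0.5000, ω = 0.0000

Δθ = -0.785398 − -0.785398 = 0.000000
ω = Δθ/dt = 0.000000/2.0 = 0.0000
ω = 0 → v = (Δx·cos θ + Δy·sin θ)/dt = 0.5000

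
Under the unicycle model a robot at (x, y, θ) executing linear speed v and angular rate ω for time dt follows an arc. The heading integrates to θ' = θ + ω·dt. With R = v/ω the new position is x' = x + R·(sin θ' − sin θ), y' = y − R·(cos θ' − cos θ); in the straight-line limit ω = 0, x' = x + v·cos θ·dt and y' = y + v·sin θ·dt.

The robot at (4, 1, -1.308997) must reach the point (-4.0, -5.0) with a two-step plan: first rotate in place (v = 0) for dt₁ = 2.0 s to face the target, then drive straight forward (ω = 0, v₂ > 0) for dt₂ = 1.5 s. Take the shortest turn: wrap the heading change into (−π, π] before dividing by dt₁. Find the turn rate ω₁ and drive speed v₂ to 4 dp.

heading to target = atan2(-5−1, -4−4) = -2.4981
Δθ = wrap(-2.4981 − -1.3090) = -1.1891; ω₁ = Δθ/dt₁ = -0.5945
distance = √((-4−4)² + (-5−1)²) = 10.0000; v₂ = distance/dt₂ = 6.6667

ω₁ = -0.5945, v₂ = 6.6667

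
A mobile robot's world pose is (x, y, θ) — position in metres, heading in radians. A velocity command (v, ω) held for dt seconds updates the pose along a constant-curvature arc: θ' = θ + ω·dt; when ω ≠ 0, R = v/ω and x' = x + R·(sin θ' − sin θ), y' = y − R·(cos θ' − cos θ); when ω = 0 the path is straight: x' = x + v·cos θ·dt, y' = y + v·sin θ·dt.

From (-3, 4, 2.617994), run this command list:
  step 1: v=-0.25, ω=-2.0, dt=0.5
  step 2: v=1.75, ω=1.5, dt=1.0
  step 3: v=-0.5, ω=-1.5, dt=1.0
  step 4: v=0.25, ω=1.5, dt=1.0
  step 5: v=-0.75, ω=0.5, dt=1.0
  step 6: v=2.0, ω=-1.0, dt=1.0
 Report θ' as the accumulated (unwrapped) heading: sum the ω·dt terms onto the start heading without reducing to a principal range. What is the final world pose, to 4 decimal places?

(-5.1068, 5.0620, 2.6180)

step 1: θ'=1.6180 (R=0.1250) → pose (-2.9376, 3.8976, 1.6180)
step 2: θ'=3.1180 (R=1.1667) → pose (-4.0755, 5.0089, 3.1180)
step 3: θ'=1.6180 (R=0.3333) → pose (-3.7504, 4.6914, 1.6180)
step 4: θ'=3.1180 (R=0.1667) → pose (-3.9129, 4.8502, 3.1180)
step 5: θ'=3.6180 (R=-1.5000) → pose (-3.1897, 5.0168, 3.6180)
step 6: θ'=2.6180 (R=-2.0000) → pose (-5.1068, 5.0620, 2.6180)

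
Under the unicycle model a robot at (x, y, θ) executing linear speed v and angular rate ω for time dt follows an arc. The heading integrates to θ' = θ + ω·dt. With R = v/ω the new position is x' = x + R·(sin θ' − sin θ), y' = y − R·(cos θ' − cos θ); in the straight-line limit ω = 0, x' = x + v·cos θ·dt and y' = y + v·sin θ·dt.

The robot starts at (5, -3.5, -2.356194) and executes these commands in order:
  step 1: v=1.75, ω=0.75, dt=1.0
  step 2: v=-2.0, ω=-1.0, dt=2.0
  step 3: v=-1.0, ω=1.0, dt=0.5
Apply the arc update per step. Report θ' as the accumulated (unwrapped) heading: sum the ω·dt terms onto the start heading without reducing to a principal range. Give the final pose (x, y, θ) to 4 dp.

step 1: θ'=-1.6062 (R=2.3333) → pose (4.3180, -5.0673, -1.6062)
step 2: θ'=-3.6062 (R=2.0000) → pose (7.2129, -3.3501, -3.6062)
step 3: θ'=-3.1062 (R=-1.0000) → pose (7.6964, -3.4555, -3.1062)

(7.6964, -3.4555, -3.1062)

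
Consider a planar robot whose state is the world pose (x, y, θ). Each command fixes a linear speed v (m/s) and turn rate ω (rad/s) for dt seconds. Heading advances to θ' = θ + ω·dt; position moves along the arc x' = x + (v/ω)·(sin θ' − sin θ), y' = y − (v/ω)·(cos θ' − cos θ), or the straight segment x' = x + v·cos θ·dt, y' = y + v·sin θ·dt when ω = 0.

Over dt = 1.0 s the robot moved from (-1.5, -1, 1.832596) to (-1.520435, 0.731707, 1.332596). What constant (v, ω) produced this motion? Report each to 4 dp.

v = 1.7500, ω = -0.5000

Δθ = 1.332596 − 1.832596 = -0.500000
ω = Δθ/dt = -0.500000/1.0 = -0.5000
R = −Δy/(cos θ' − cos θ) = -3.5000
v = R·ω = -3.5000·-0.5000 = 1.7500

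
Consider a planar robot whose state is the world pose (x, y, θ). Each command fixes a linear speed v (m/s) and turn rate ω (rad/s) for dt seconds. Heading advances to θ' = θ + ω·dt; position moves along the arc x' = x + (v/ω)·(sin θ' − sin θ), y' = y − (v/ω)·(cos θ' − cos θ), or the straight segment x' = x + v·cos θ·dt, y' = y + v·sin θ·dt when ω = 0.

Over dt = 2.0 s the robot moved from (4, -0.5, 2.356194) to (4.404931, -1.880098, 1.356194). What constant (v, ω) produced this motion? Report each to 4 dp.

Δθ = 1.356194 − 2.356194 = -1.000000
ω = Δθ/dt = -1.000000/2.0 = -0.5000
R = −Δy/(cos θ' − cos θ) = 1.5000
v = R·ω = 1.5000·-0.5000 = -0.7500

v = -0.7500, ω = -0.5000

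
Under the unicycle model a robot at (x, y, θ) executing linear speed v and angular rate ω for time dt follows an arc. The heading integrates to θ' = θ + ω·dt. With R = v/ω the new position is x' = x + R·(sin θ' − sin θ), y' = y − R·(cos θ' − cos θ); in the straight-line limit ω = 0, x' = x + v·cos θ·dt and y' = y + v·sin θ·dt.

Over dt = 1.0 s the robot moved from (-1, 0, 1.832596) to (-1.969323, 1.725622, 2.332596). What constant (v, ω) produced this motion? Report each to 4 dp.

v = 2.0000, ω = 0.5000

Δθ = 2.332596 − 1.832596 = 0.500000
ω = Δθ/dt = 0.500000/1.0 = 0.5000
R = −Δy/(cos θ' − cos θ) = 4.0000
v = R·ω = 4.0000·0.5000 = 2.0000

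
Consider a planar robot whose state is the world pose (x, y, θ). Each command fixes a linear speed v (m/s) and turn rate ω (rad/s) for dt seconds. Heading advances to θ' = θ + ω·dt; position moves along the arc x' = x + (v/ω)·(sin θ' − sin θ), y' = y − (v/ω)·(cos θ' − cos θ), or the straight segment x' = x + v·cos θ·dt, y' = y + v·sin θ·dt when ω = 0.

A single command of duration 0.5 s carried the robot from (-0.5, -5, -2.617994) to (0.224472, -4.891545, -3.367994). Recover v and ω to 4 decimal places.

v = -1.5000, ω = -1.5000

Δθ = -3.367994 − -2.617994 = -0.750000
ω = Δθ/dt = -0.750000/0.5 = -1.5000
R = Δx/(sin θ' − sin θ) = 1.0000
v = R·ω = 1.0000·-1.5000 = -1.5000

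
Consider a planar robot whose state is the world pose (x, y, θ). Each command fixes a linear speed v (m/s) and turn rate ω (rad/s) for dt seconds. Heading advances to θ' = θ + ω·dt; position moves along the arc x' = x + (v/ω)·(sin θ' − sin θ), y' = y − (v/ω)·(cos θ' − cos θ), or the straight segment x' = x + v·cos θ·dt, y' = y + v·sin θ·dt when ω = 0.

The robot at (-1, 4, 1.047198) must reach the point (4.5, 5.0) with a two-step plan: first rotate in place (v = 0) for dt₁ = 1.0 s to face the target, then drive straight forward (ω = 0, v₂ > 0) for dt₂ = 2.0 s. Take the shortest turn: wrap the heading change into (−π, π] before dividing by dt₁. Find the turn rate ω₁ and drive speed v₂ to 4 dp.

heading to target = atan2(5−4, 4.5−-1) = 0.1799
Δθ = wrap(0.1799 − 1.0472) = -0.8673; ω₁ = Δθ/dt₁ = -0.8673
distance = √((4.5−-1)² + (5−4)²) = 5.5902; v₂ = distance/dt₂ = 2.7951

ω₁ = -0.8673, v₂ = 2.7951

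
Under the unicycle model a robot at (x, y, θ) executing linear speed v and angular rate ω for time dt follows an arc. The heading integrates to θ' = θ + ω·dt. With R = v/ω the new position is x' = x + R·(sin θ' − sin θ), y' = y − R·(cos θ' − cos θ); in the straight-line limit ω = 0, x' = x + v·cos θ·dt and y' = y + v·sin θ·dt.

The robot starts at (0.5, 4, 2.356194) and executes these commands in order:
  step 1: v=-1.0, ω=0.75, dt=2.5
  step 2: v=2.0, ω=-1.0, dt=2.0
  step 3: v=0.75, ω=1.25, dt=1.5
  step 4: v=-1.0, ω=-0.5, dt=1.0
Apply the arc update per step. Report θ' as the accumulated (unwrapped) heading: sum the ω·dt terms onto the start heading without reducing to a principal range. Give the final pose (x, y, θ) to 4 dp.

(-0.9471, 4.6468, 3.6062)

step 1: θ'=4.2312 (R=-1.3333) → pose (2.6247, 4.3257, 4.2312)
step 2: θ'=2.2312 (R=-2.0000) → pose (-0.7276, 4.0245, 2.2312)
step 3: θ'=4.1062 (R=0.6000) → pose (-1.6946, 3.9983, 4.1062)
step 4: θ'=3.6062 (R=2.0000) → pose (-0.9471, 4.6468, 3.6062)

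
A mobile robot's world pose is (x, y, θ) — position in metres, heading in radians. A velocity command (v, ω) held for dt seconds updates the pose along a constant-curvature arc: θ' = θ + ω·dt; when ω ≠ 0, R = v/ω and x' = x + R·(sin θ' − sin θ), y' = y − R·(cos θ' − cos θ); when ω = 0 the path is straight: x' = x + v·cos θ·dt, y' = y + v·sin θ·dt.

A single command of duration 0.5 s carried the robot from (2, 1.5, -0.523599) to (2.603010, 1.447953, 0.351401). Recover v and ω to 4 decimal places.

v = 1.2500, ω = 1.7500

Δθ = 0.351401 − -0.523599 = 0.875000
ω = Δθ/dt = 0.875000/0.5 = 1.7500
R = Δx/(sin θ' − sin θ) = 0.7143
v = R·ω = 0.7143·1.7500 = 1.2500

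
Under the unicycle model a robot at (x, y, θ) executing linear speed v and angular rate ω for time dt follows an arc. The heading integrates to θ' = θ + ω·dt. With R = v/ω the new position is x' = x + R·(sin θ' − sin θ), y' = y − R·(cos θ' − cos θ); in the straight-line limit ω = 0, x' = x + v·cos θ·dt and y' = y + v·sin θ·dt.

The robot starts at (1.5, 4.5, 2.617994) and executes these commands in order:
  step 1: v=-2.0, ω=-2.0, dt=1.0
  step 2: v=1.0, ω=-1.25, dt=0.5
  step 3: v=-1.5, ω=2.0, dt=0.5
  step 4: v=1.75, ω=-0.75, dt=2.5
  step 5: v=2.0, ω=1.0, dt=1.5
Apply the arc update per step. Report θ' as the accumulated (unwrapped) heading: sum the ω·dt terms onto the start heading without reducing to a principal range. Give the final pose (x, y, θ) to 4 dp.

step 1: θ'=0.6180 (R=1.0000) → pose (1.5794, 2.8189, 0.6180)
step 2: θ'=-0.0070 (R=-0.8000) → pose (2.0485, 2.9669, -0.0070)
step 3: θ'=0.9930 (R=-0.7500) → pose (1.4150, 2.6265, 0.9930)
step 4: θ'=-0.8820 (R=-2.3333) → pose (5.1709, 2.8352, -0.8820)
step 5: θ'=0.6180 (R=2.0000) → pose (7.8738, 2.4763, 0.6180)

(7.8738, 2.4763, 0.6180)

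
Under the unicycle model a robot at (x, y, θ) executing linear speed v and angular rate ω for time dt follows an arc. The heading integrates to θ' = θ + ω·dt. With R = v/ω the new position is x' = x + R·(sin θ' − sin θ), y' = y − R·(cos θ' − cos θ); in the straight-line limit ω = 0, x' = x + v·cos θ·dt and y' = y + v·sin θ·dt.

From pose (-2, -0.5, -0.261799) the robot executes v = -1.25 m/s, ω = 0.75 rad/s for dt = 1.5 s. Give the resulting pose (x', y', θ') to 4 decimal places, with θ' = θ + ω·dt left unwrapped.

(-3.6979, -1.0265, 0.8632)

θ' = -0.2618 + 0.75·1.5 = 0.8632
R = v/ω = -1.25/0.75 = -1.6667
x' = -2 + -1.6667·(sin 0.8632 − sin -0.2618) = -3.6979
y' = -0.5 − -1.6667·(cos 0.8632 − cos -0.2618) = -1.0265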